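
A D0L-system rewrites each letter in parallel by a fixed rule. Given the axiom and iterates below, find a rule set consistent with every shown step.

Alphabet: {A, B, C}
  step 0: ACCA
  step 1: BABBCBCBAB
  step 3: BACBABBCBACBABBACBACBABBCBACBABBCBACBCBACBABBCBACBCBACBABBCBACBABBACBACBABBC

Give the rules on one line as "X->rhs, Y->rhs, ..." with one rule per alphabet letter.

A->BAB, B->BAC, C->BC

  step 0 ⇒ step 1: ACCA ⇒ BAB·BC·BC·BAB
    A ↦ BAB
    C ↦ BC
    B ↦ BAC  (constrained at step 1)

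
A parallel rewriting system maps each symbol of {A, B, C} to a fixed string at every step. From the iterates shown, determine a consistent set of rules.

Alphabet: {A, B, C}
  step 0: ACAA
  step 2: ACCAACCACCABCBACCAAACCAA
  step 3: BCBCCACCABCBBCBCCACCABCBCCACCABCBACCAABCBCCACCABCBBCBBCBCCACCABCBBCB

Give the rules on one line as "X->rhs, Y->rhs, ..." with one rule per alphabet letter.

A->BCB, B->A, C->CCA

  step 2 ⇒ step 3: ACCAACCACCABCBACCAAACCAA ⇒ BCB·CCA·CCA·BCB·BCB·CCA·CCA·BCB·CCA·CCA·BCB·A·CCA·A·BCB·CCA·CCA·BCB·BCB·BCB·CCA·CCA·BCB·BCB
    A ↦ BCB
    B ↦ A
    C ↦ CCA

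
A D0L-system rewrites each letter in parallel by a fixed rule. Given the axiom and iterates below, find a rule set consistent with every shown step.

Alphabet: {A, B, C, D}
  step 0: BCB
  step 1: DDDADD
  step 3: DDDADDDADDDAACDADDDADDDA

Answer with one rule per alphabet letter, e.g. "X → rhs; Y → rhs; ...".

A->AC, B->DD, C->DA, D->BC

  step 0 ⇒ step 1: BCB ⇒ DD·DA·DD
    B ↦ DD
    C ↦ DA
    A ↦ AC  (constrained at step 1)
    D ↦ BC  (constrained at step 1)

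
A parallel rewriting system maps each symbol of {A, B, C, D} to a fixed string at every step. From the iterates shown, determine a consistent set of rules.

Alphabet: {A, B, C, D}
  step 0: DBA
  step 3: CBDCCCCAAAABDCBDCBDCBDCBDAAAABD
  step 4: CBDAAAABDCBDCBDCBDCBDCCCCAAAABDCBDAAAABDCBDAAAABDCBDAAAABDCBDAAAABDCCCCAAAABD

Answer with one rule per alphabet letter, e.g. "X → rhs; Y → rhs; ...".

A->C, B->AAA, C->CBD, D->ABD

  step 3 ⇒ step 4: CBDCCCCAAAABDCBDCBDCBDCBDAAAABD ⇒ CBD·AAA·ABD·CBD·CBD·CBD·CBD·C·C·C·C·AAA·ABD·CBD·AAA·ABD·CBD·AAA·ABD·CBD·AAA·ABD·CBD·AAA·ABD·C·C·C·C·AAA·ABD
    A ↦ C
    B ↦ AAA
    C ↦ CBD
    D ↦ ABD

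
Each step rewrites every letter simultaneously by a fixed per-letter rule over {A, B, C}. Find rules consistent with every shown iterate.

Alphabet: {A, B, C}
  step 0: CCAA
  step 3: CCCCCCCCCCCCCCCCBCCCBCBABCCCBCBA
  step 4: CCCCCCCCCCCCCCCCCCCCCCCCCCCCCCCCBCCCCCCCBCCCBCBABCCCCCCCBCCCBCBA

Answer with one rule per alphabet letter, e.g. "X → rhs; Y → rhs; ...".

A->BA, B->BC, C->CC

  step 3 ⇒ step 4: CCCCCCCCCCCCCCCCBCCCBCBABCCCBCBA ⇒ CC·CC·CC·CC·CC·CC·CC·CC·CC·CC·CC·CC·CC·CC·CC·CC·BC·CC·CC·CC·BC·CC·BC·BA·BC·CC·CC·CC·BC·CC·BC·BA
    A ↦ BA
    B ↦ BC
    C ↦ CC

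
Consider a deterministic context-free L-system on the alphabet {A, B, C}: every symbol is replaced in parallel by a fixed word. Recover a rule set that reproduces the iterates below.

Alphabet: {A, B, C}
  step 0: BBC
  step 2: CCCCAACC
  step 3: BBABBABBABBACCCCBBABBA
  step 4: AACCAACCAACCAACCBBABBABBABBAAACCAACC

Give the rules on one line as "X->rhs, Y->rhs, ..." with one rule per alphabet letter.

  step 3 ⇒ step 4: BBABBABBABBACCCCBBABBA ⇒ A·A·CC·A·A·CC·A·A·CC·A·A·CC·BBA·BBA·BBA·BBA·A·A·CC·A·A·CC
    A ↦ CC
    B ↦ A
    C ↦ BBA

A->CC, B->A, C->BBA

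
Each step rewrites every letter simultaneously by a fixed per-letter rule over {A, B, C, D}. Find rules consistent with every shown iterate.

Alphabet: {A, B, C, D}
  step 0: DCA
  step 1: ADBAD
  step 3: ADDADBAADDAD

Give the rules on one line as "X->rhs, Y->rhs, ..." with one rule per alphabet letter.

  step 0 ⇒ step 1: DCA ⇒ AD·BA·D
    A ↦ D
    C ↦ BA
    D ↦ AD
    B ↦ C  (constrained at step 1)

A->D, B->C, C->BA, D->AD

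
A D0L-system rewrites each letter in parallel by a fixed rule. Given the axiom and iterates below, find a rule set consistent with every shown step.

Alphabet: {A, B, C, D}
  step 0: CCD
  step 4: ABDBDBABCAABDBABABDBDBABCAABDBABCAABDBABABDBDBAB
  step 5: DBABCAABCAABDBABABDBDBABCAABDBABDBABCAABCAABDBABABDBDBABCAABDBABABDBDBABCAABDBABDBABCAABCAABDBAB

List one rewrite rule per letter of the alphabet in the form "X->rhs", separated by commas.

  step 4 ⇒ step 5: ABDBDBABCAABDBABABDBDBABCAABDBABCAABDBABABDBDBAB ⇒ DB·AB·CA·AB·CA·AB·DB·AB·AB·DB·DB·AB·CA·AB·DB·AB·DB·AB·CA·AB·CA·AB·DB·AB·AB·DB·DB·AB·CA·AB·DB·AB·AB·DB·DB·AB·CA·AB·DB·AB·DB·AB·CA·AB·CA·AB·DB·AB
    A ↦ DB
    B ↦ AB
    C ↦ AB
    D ↦ CA

A->DB, B->AB, C->AB, D->CA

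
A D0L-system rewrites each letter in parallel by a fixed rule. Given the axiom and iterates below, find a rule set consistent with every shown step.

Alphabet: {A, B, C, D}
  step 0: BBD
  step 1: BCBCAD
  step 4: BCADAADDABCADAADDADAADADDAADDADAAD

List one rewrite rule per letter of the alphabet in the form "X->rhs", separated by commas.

A->DA, B->BC, C->A, D->AD

  step 0 ⇒ step 1: BBD ⇒ BC·BC·AD
    B ↦ BC
    D ↦ AD
    A ↦ DA  (constrained at step 1)
    C ↦ A  (constrained at step 1)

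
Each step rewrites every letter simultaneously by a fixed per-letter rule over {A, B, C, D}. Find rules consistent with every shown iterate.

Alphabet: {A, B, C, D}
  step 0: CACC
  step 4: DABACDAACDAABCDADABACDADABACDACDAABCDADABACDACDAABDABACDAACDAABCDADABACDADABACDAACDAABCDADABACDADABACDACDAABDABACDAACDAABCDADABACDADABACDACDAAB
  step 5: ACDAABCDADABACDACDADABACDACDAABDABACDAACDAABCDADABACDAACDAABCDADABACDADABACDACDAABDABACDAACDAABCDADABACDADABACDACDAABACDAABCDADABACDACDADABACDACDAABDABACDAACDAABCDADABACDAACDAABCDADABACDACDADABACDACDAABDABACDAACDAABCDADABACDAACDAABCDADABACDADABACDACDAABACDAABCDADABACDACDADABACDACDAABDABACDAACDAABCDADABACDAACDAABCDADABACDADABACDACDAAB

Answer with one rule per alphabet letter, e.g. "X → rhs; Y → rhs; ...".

  step 4 ⇒ step 5: DABACDAACDAABCDADABACDADABACDACDAABCDADABACDACDAABDABACDAACDAABCDADABACDADABACDAACDAABCDADABACDADABACDACDAABDABACDAACDAABCDADABACDADABACDACDAAB ⇒ A·CDA·AB·CDA·DAB·A·CDA·CDA·DAB·A·CDA·CDA·AB·DAB·A·CDA·A·CDA·AB·CDA·DAB·A·CDA·A·CDA·AB·CDA·DAB·A·CDA·DAB·A·CDA·CDA·AB·DAB·A·CDA·A·CDA·AB·CDA·DAB·A·CDA·DAB·A·CDA·CDA·AB·A·CDA·AB·CDA·DAB·A·CDA·CDA·DAB·A·CDA·CDA·AB·DAB·A·CDA·A·CDA·AB·CDA·DAB·A·CDA·A·CDA·AB·CDA·DAB·A·CDA·CDA·DAB·A·CDA·CDA·AB·DAB·A·CDA·A·CDA·AB·CDA·DAB·A·CDA·A·CDA·AB·CDA·DAB·A·CDA·DAB·A·CDA·CDA·AB·A·CDA·AB·CDA·DAB·A·CDA·CDA·DAB·A·CDA·CDA·AB·DAB·A·CDA·A·CDA·AB·CDA·DAB·A·CDA·A·CDA·AB·CDA·DAB·A·CDA·DAB·A·CDA·CDA·AB
    A ↦ CDA
    B ↦ AB
    C ↦ DAB
    D ↦ A

A->CDA, B->AB, C->DAB, D->A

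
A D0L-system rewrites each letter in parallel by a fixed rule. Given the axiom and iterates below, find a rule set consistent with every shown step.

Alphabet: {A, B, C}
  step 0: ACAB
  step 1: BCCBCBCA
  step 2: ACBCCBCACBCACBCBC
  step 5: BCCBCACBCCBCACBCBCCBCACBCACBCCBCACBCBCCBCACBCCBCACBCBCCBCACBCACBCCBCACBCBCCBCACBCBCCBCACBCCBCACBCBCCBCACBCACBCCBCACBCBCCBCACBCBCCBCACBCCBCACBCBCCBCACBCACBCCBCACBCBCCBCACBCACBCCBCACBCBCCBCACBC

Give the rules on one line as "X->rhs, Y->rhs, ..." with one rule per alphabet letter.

A->BC, B->A, C->CBC

  step 1 ⇒ step 2: BCCBCBCA ⇒ A·CBC·CBC·A·CBC·A·CBC·BC
    A ↦ BC
    B ↦ A
    C ↦ CBC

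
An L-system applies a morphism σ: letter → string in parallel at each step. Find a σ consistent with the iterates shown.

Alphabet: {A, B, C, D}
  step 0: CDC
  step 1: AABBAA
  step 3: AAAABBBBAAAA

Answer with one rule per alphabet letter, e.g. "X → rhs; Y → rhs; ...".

A->C, B->D, C->AA, D->BB

  step 0 ⇒ step 1: CDC ⇒ AA·BB·AA
    C ↦ AA
    D ↦ BB
    A ↦ C  (constrained at step 1)
    B ↦ D  (constrained at step 1)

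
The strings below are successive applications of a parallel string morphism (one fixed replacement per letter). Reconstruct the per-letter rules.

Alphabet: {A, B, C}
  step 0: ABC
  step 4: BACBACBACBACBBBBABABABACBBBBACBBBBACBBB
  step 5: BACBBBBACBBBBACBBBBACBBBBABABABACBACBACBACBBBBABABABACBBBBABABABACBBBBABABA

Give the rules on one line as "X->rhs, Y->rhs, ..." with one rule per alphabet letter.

A->C, B->BA, C->BBB

  step 4 ⇒ step 5: BACBACBACBACBBBBABABABACBBBBACBBBBACBBB ⇒ BA·C·BBB·BA·C·BBB·BA·C·BBB·BA·C·BBB·BA·BA·BA·BA·C·BA·C·BA·C·BA·C·BBB·BA·BA·BA·BA·C·BBB·BA·BA·BA·BA·C·BBB·BA·BA·BA
    A ↦ C
    B ↦ BA
    C ↦ BBB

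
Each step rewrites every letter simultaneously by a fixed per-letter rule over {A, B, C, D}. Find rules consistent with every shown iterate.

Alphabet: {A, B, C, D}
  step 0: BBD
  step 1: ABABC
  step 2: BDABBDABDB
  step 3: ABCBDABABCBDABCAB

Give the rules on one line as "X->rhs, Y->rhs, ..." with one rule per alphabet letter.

  step 2 ⇒ step 3: BDABBDABDB ⇒ AB·C·BD·AB·AB·C·BD·AB·C·AB
    A ↦ BD
    B ↦ AB
    D ↦ C
  step 1 ⇒ step 2: ABABC ⇒ BD·AB·BD·AB·DB
    C ↦ DB

A->BD, B->AB, C->DB, D->C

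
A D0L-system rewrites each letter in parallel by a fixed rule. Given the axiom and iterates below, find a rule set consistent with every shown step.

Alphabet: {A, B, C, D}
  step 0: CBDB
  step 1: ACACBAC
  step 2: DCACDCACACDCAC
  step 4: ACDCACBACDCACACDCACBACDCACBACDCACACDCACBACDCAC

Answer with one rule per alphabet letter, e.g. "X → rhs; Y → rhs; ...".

A->DC, B->AC, C->AC, D->B

  step 1 ⇒ step 2: ACACBAC ⇒ DC·AC·DC·AC·AC·DC·AC
    A ↦ DC
    B ↦ AC
    C ↦ AC
  step 0 ⇒ step 1: CBDB ⇒ AC·AC·B·AC
    D ↦ B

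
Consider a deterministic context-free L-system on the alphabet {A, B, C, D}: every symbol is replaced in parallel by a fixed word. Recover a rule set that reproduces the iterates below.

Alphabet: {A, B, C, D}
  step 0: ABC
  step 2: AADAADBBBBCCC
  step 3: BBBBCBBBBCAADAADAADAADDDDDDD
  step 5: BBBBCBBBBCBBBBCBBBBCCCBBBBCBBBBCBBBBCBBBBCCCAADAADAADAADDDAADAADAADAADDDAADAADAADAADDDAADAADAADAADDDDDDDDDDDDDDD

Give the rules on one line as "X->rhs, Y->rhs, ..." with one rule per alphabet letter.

A->BB, B->AAD, C->DD, D->C

  step 2 ⇒ step 3: AADAADBBBBCCC ⇒ BB·BB·C·BB·BB·C·AAD·AAD·AAD·AAD·DD·DD·DD
    A ↦ BB
    B ↦ AAD
    C ↦ DD
    D ↦ C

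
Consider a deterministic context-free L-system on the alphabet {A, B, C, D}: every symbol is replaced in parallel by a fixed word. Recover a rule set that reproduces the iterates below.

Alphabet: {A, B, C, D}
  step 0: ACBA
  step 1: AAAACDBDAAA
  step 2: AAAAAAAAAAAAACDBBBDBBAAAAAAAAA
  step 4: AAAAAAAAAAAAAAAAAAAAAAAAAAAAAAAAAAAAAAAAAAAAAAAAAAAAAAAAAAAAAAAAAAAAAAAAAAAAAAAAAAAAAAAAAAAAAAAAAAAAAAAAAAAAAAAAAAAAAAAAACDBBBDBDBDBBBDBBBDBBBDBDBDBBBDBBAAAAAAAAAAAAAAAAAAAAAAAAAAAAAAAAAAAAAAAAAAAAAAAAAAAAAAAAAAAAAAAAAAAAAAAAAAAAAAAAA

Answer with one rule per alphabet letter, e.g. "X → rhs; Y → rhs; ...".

A->AAA, B->BD, C->ACD, D->BB

  step 1 ⇒ step 2: AAAACDBDAAA ⇒ AAA·AAA·AAA·AAA·ACD·BB·BD·BB·AAA·AAA·AAA
    A ↦ AAA
    B ↦ BD
    C ↦ ACD
    D ↦ BB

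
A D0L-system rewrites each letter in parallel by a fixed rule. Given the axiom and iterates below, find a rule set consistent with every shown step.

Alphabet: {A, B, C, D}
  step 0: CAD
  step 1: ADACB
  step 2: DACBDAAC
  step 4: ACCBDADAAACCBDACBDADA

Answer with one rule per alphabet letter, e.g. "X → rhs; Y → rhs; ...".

A->DA, B->C, C->A, D->CB

  step 1 ⇒ step 2: ADACB ⇒ DA·CB·DA·A·C
    A ↦ DA
    B ↦ C
    C ↦ A
    D ↦ CB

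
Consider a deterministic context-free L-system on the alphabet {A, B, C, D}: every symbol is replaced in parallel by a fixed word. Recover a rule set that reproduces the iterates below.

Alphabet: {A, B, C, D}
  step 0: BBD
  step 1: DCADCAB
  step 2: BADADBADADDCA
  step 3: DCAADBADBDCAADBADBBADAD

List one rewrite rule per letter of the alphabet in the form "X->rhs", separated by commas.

  step 2 ⇒ step 3: BADADBADADDCA ⇒ DCA·AD·B·AD·B·DCA·AD·B·AD·B·B·AD·AD
    A ↦ AD
    B ↦ DCA
    C ↦ AD
    D ↦ B

A->AD, B->DCA, C->AD, D->B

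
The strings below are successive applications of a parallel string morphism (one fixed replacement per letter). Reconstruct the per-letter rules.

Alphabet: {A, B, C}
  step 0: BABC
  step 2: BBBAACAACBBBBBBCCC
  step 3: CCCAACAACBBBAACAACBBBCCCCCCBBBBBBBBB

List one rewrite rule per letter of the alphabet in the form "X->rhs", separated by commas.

A->AAC, B->C, C->BBB

  step 2 ⇒ step 3: BBBAACAACBBBBBBCCC ⇒ C·C·C·AAC·AAC·BBB·AAC·AAC·BBB·C·C·C·C·C·C·BBB·BBB·BBB
    A ↦ AAC
    B ↦ C
    C ↦ BBB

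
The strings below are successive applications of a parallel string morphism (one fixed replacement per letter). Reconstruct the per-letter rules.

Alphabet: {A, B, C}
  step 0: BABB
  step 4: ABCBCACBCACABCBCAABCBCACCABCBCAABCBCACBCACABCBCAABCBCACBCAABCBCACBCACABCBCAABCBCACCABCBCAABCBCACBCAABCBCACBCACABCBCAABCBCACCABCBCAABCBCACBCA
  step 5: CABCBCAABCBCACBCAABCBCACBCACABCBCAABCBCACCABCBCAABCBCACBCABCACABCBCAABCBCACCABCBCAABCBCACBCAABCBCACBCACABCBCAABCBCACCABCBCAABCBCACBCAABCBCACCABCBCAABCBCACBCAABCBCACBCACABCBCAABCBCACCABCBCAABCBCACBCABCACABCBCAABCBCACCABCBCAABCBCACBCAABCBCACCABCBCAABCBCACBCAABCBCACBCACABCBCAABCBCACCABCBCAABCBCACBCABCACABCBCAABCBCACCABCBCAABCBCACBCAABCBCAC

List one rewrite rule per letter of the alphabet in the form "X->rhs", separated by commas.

  step 4 ⇒ step 5: ABCBCACBCACABCBCAABCBCACCABCBCAABCBCACBCACABCBCAABCBCACBCAABCBCACBCACABCBCAABCBCACCABCBCAABCBCACBCAABCBCACBCACABCBCAABCBCACCABCBCAABCBCACBCA ⇒ C·ABC·BCA·ABC·BCA·C·BCA·ABC·BCA·C·BCA·C·ABC·BCA·ABC·BCA·C·C·ABC·BCA·ABC·BCA·C·BCA·BCA·C·ABC·BCA·ABC·BCA·C·C·ABC·BCA·ABC·BCA·C·BCA·ABC·BCA·C·BCA·C·ABC·BCA·ABC·BCA·C·C·ABC·BCA·ABC·BCA·C·BCA·ABC·BCA·C·C·ABC·BCA·ABC·BCA·C·BCA·ABC·BCA·C·BCA·C·ABC·BCA·ABC·BCA·C·C·ABC·BCA·ABC·BCA·C·BCA·BCA·C·ABC·BCA·ABC·BCA·C·C·ABC·BCA·ABC·BCA·C·BCA·ABC·BCA·C·C·ABC·BCA·ABC·BCA·C·BCA·ABC·BCA·C·BCA·C·ABC·BCA·ABC·BCA·C·C·ABC·BCA·ABC·BCA·C·BCA·BCA·C·ABC·BCA·ABC·BCA·C·C·ABC·BCA·ABC·BCA·C·BCA·ABC·BCA·C
    A ↦ C
    B ↦ ABC
    C ↦ BCA

A->C, B->ABC, C->BCA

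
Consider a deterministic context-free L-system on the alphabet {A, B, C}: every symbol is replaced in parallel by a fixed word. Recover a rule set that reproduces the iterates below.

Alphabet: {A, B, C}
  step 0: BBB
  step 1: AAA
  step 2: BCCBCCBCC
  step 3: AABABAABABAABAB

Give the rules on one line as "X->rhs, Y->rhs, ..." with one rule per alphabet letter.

A->BCC, B->A, C->AB

  step 2 ⇒ step 3: BCCBCCBCC ⇒ A·AB·AB·A·AB·AB·A·AB·AB
    B ↦ A
    C ↦ AB
  step 1 ⇒ step 2: AAA ⇒ BCC·BCC·BCC
    A ↦ BCC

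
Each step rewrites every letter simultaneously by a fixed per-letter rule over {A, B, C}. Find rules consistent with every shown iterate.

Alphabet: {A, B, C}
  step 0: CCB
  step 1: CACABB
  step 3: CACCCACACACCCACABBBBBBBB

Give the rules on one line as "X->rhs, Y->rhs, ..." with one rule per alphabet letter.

A->CC, B->BB, C->CA

  step 0 ⇒ step 1: CCB ⇒ CA·CA·BB
    B ↦ BB
    C ↦ CA
    A ↦ CC  (constrained at step 1)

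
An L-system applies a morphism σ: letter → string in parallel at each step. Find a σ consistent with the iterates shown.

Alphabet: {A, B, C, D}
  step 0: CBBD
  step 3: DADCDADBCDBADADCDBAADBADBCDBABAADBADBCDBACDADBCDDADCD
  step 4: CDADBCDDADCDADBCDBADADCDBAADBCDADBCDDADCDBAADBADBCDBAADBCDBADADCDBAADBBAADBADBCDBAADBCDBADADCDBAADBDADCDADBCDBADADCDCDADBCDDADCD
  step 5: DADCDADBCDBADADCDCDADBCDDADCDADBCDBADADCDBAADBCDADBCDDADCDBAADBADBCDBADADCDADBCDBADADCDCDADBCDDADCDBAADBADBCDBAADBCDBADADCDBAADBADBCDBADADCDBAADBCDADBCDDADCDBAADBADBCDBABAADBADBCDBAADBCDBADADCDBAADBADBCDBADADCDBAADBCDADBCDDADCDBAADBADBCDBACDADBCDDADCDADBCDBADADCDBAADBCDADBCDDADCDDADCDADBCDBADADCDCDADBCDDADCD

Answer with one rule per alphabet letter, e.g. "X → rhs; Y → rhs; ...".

  step 4 ⇒ step 5: CDADBCDDADCDADBCDBADADCDBAADBCDADBCDDADCDBAADBADBCDBAADBCDBADADCDBAADBBAADBADBCDBAADBCDBADADCDBAADBDADCDADBCDBADADCDCDADBCDDADCD ⇒ DAD·CD·ADB·CD·BA·DAD·CD·CD·ADB·CD·DAD·CD·ADB·CD·BA·DAD·CD·BA·ADB·CD·ADB·CD·DAD·CD·BA·ADB·ADB·CD·BA·DAD·CD·ADB·CD·BA·DAD·CD·CD·ADB·CD·DAD·CD·BA·ADB·ADB·CD·BA·ADB·CD·BA·DAD·CD·BA·ADB·ADB·CD·BA·DAD·CD·BA·ADB·CD·ADB·CD·DAD·CD·BA·ADB·ADB·CD·BA·BA·ADB·ADB·CD·BA·ADB·CD·BA·DAD·CD·BA·ADB·ADB·CD·BA·DAD·CD·BA·ADB·CD·ADB·CD·DAD·CD·BA·ADB·ADB·CD·BA·CD·ADB·CD·DAD·CD·ADB·CD·BA·DAD·CD·BA·ADB·CD·ADB·CD·DAD·CD·DAD·CD·ADB·CD·BA·DAD·CD·CD·ADB·CD·DAD·CD
    A ↦ ADB
    B ↦ BA
    C ↦ DAD
    D ↦ CD

A->ADB, B->BA, C->DAD, D->CD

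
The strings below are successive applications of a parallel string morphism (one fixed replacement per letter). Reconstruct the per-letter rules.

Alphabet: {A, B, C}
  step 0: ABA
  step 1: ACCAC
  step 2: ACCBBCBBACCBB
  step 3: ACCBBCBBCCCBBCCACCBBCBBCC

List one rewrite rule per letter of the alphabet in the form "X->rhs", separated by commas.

A->AC, B->C, C->CBB

  step 2 ⇒ step 3: ACCBBCBBACCBB ⇒ AC·CBB·CBB·C·C·CBB·C·C·AC·CBB·CBB·C·C
    A ↦ AC
    B ↦ C
    C ↦ CBB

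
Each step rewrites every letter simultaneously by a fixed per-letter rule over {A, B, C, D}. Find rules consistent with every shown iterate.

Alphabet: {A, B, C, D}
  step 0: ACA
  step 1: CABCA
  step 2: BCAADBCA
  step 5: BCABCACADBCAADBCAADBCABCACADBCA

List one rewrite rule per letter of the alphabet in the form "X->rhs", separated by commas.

  step 1 ⇒ step 2: CABCA ⇒ B·CA·AD·B·CA
    A ↦ CA
    B ↦ AD
    C ↦ B
    D ↦ C  (constrained at step 2)

A->CA, B->AD, C->B, D->C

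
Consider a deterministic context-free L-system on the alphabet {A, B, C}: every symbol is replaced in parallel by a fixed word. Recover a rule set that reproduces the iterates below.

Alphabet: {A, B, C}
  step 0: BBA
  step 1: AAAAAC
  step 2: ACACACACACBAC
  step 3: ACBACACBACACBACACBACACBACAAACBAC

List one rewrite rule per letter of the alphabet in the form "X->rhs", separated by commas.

A->AC, B->AA, C->BAC

  step 2 ⇒ step 3: ACACACACACBAC ⇒ AC·BAC·AC·BAC·AC·BAC·AC·BAC·AC·BAC·AA·AC·BAC
    A ↦ AC
    B ↦ AA
    C ↦ BAC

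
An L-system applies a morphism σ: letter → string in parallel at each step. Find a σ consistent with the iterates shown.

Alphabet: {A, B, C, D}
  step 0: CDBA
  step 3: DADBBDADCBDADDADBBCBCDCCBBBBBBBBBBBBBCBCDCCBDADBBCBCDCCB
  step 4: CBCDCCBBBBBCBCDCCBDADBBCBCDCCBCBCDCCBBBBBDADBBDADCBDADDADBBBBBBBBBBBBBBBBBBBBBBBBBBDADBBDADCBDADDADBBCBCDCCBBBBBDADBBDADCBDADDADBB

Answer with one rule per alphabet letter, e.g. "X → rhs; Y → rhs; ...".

  step 3 ⇒ step 4: DADBBDADCBDADDADBBCBCDCCBBBBBBBBBBBBBCBCDCCBDADBBCBCDCCB ⇒ CB·CDC·CB·BB·BB·CB·CDC·CB·DAD·BB·CB·CDC·CB·CB·CDC·CB·BB·BB·DAD·BB·DAD·CB·DAD·DAD·BB·BB·BB·BB·BB·BB·BB·BB·BB·BB·BB·BB·BB·DAD·BB·DAD·CB·DAD·DAD·BB·CB·CDC·CB·BB·BB·DAD·BB·DAD·CB·DAD·DAD·BB
    A ↦ CDC
    B ↦ BB
    C ↦ DAD
    D ↦ CB

A->CDC, B->BB, C->DAD, D->CB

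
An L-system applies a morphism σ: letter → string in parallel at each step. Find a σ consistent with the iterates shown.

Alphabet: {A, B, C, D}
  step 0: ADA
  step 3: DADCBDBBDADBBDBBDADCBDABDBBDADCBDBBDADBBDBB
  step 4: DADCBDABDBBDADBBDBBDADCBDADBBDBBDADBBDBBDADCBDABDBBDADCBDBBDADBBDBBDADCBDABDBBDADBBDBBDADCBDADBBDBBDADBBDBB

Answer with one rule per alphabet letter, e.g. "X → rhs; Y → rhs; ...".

A->DCB, B->DBB, C->B, D->DA

  step 3 ⇒ step 4: DADCBDBBDADBBDBBDADCBDABDBBDADCBDBBDADBBDBB ⇒ DA·DCB·DA·B·DBB·DA·DBB·DBB·DA·DCB·DA·DBB·DBB·DA·DBB·DBB·DA·DCB·DA·B·DBB·DA·DCB·DBB·DA·DBB·DBB·DA·DCB·DA·B·DBB·DA·DBB·DBB·DA·DCB·DA·DBB·DBB·DA·DBB·DBB
    A ↦ DCB
    B ↦ DBB
    C ↦ B
    D ↦ DA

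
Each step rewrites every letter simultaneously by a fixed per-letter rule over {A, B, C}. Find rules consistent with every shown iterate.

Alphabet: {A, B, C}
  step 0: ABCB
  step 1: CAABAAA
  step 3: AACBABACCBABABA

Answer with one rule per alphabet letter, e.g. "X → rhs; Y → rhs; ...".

A->C, B->AA, C->BA

  step 0 ⇒ step 1: ABCB ⇒ C·AA·BA·AA
    A ↦ C
    B ↦ AA
    C ↦ BA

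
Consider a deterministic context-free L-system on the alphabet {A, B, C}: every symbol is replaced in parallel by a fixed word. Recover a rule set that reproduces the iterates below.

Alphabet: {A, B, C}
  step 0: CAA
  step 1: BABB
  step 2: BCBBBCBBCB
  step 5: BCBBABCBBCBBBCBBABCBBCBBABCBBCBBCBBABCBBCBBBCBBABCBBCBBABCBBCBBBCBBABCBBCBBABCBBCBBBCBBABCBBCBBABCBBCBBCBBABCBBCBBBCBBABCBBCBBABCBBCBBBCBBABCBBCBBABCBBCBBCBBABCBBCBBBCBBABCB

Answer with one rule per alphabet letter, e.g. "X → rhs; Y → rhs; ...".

  step 1 ⇒ step 2: BABB ⇒ BCB·B·BCB·BCB
    A ↦ B
    B ↦ BCB
  step 0 ⇒ step 1: CAA ⇒ BA·B·B
    C ↦ BA

A->B, B->BCB, C->BA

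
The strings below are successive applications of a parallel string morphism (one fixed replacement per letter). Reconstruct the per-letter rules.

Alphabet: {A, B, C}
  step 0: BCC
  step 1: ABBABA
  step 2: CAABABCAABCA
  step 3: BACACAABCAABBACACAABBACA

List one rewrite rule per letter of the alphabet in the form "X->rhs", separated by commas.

A->CA, B->AB, C->BA

  step 2 ⇒ step 3: CAABABCAABCA ⇒ BA·CA·CA·AB·CA·AB·BA·CA·CA·AB·BA·CA
    A ↦ CA
    B ↦ AB
    C ↦ BA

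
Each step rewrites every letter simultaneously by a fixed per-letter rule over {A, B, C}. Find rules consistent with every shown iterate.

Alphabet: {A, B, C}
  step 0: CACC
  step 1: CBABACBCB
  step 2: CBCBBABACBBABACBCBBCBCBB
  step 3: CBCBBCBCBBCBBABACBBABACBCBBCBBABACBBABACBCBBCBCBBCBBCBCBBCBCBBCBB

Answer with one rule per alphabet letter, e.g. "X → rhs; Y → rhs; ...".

  step 2 ⇒ step 3: CBCBBABACBBABACBCBBCBCBB ⇒ CB·CBB·CB·CBB·CBB·ABA·CBB·ABA·CB·CBB·CBB·ABA·CBB·ABA·CB·CBB·CB·CBB·CBB·CB·CBB·CB·CBB·CBB
    A ↦ ABA
    B ↦ CBB
    C ↦ CB

A->ABA, B->CBB, C->CB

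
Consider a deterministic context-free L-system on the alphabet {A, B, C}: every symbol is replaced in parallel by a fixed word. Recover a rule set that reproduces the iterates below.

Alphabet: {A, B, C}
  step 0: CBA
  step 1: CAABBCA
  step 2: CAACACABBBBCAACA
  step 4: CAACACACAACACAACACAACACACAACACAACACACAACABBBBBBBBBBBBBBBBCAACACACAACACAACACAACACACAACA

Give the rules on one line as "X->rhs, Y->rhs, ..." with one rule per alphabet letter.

A->CA, B->BB, C->CAA

  step 1 ⇒ step 2: CAABBCA ⇒ CAA·CA·CA·BB·BB·CAA·CA
    A ↦ CA
    B ↦ BB
    C ↦ CAA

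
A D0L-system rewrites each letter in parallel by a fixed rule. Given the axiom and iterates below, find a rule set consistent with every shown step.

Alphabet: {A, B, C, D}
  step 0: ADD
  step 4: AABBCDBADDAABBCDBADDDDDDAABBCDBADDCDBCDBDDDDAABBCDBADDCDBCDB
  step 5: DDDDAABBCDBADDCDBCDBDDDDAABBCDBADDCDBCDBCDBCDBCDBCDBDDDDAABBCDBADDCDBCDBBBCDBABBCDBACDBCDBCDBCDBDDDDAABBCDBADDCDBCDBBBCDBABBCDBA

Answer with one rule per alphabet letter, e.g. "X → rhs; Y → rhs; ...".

  step 4 ⇒ step 5: AABBCDBADDAABBCDBADDDDDDAABBCDBADDCDBCDBDDDDAABBCDBADDCDBCDB ⇒ DD·DD·A·A·BB·CDB·A·DD·CDB·CDB·DD·DD·A·A·BB·CDB·A·DD·CDB·CDB·CDB·CDB·CDB·CDB·DD·DD·A·A·BB·CDB·A·DD·CDB·CDB·BB·CDB·A·BB·CDB·A·CDB·CDB·CDB·CDB·DD·DD·A·A·BB·CDB·A·DD·CDB·CDB·BB·CDB·A·BB·CDB·A
    A ↦ DD
    B ↦ A
    C ↦ BB
    D ↦ CDB

A->DD, B->A, C->BB, D->CDB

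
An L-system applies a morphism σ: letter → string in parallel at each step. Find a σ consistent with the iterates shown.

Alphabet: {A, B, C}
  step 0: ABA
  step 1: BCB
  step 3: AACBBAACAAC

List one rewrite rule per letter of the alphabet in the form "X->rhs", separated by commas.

A->B, B->C, C->AAC

  step 0 ⇒ step 1: ABA ⇒ B·C·B
    A ↦ B
    B ↦ C
    C ↦ AAC  (constrained at step 1)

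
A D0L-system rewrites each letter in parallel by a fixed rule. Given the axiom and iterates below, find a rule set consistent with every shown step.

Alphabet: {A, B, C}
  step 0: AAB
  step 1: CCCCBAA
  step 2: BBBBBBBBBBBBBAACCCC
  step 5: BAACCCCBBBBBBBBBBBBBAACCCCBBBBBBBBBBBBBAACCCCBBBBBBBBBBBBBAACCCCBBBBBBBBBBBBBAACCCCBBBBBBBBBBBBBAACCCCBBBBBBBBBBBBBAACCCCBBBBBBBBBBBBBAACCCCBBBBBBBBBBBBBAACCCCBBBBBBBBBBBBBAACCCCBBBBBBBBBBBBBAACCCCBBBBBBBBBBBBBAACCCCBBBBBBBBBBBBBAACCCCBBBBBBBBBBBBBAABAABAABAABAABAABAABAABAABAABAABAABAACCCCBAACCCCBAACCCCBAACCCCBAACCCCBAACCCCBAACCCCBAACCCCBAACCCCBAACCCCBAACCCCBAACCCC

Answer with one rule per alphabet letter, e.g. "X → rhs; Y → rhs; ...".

A->CC, B->BAA, C->BBB

  step 1 ⇒ step 2: CCCCBAA ⇒ BBB·BBB·BBB·BBB·BAA·CC·CC
    A ↦ CC
    B ↦ BAA
    C ↦ BBB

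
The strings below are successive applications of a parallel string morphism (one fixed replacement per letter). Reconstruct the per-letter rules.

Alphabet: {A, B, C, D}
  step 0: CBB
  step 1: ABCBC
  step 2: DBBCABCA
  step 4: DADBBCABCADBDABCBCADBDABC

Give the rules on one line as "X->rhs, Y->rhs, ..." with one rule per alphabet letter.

A->DB, B->BC, C->A, D->DA

  step 1 ⇒ step 2: ABCBC ⇒ DB·BC·A·BC·A
    A ↦ DB
    B ↦ BC
    C ↦ A
    D ↦ DA  (constrained at step 2)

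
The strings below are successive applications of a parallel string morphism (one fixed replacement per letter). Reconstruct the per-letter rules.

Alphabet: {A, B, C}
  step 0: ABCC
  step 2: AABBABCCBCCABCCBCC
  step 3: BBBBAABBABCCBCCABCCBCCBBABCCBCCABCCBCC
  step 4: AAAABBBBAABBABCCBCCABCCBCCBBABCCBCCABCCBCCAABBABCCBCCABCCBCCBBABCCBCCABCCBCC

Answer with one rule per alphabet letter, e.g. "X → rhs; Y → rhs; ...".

  step 3 ⇒ step 4: BBBBAABBABCCBCCABCCBCCBBABCCBCCABCCBCC ⇒ A·A·A·A·BB·BB·A·A·BB·A·BCC·BCC·A·BCC·BCC·BB·A·BCC·BCC·A·BCC·BCC·A·A·BB·A·BCC·BCC·A·BCC·BCC·BB·A·BCC·BCC·A·BCC·BCC
    A ↦ BB
    B ↦ A
    C ↦ BCC

A->BB, B->A, C->BCC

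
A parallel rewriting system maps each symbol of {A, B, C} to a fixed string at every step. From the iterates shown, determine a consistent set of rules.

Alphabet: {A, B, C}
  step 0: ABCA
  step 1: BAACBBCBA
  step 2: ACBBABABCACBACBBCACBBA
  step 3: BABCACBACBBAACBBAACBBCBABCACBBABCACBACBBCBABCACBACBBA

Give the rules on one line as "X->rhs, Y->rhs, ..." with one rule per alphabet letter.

A->BA, B->ACB, C->BC

  step 2 ⇒ step 3: ACBBABABCACBACBBCACBBA ⇒ BA·BC·ACB·ACB·BA·ACB·BA·ACB·BC·BA·BC·ACB·BA·BC·ACB·ACB·BC·BA·BC·ACB·ACB·BA
    A ↦ BA
    B ↦ ACB
    C ↦ BC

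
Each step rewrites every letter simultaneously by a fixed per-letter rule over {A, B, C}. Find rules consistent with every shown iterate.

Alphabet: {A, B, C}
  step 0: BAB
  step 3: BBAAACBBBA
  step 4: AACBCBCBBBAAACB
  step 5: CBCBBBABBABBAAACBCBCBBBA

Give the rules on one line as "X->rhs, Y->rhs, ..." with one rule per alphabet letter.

A->CB, B->A, C->BB

  step 4 ⇒ step 5: AACBCBCBBBAAACB ⇒ CB·CB·BB·A·BB·A·BB·A·A·A·CB·CB·CB·BB·A
    A ↦ CB
    B ↦ A
    C ↦ BB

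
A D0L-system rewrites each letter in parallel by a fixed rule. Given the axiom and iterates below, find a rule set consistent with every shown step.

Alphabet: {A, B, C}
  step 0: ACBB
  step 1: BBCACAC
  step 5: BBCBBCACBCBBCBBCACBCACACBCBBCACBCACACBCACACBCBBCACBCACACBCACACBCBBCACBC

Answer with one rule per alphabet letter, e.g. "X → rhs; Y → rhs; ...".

  step 0 ⇒ step 1: ACBB ⇒ B·BC·AC·AC
    A ↦ B
    B ↦ AC
    C ↦ BC

A->B, B->AC, C->BC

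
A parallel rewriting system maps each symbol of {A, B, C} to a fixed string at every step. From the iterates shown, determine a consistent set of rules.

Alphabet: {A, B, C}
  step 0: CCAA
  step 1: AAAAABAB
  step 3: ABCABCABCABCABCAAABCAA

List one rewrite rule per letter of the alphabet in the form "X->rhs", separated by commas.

A->AB, B->C, C->AA

  step 0 ⇒ step 1: CCAA ⇒ AA·AA·AB·AB
    A ↦ AB
    C ↦ AA
    B ↦ C  (constrained at step 1)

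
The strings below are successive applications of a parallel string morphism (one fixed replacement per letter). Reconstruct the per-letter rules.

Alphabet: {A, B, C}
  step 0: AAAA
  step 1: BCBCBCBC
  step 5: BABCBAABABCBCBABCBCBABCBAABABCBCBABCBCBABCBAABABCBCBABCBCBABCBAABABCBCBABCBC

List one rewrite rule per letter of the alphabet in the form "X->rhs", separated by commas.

  step 0 ⇒ step 1: AAAA ⇒ BC·BC·BC·BC
    A ↦ BC
    B ↦ BA  (constrained at step 1)
    C ↦ A  (constrained at step 1)

A->BC, B->BA, C->A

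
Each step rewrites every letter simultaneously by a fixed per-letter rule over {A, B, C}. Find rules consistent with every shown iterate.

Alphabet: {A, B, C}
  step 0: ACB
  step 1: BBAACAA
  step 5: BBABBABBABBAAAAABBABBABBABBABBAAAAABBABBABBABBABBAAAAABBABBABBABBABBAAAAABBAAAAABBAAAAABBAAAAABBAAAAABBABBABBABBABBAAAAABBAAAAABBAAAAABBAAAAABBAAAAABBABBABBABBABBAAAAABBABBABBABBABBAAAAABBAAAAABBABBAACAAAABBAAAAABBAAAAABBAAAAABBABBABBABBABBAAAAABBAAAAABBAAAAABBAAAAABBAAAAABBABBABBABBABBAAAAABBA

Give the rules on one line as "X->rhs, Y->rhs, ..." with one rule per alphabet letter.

  step 0 ⇒ step 1: ACB ⇒ BBA·AC·AA
    A ↦ BBA
    B ↦ AA
    C ↦ AC

A->BBA, B->AA, C->AC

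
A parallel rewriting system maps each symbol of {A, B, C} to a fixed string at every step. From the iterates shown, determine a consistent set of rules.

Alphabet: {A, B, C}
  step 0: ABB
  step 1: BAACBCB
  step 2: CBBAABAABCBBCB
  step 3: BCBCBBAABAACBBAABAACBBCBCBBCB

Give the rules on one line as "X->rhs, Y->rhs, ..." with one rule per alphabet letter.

  step 2 ⇒ step 3: CBBAABAABCBBCB ⇒ B·CB·CB·BAA·BAA·CB·BAA·BAA·CB·B·CB·CB·B·CB
    A ↦ BAA
    B ↦ CB
    C ↦ B

A->BAA, B->CB, C->B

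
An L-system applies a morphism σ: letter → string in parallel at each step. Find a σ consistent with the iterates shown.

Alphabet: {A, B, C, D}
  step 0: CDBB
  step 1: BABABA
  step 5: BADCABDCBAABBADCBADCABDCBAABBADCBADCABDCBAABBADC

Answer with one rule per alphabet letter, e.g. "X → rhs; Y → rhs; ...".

A->DC, B->BA, C->B, D->A

  step 0 ⇒ step 1: CDBB ⇒ B·A·BA·BA
    B ↦ BA
    C ↦ B
    D ↦ A
    A ↦ DC  (constrained at step 1)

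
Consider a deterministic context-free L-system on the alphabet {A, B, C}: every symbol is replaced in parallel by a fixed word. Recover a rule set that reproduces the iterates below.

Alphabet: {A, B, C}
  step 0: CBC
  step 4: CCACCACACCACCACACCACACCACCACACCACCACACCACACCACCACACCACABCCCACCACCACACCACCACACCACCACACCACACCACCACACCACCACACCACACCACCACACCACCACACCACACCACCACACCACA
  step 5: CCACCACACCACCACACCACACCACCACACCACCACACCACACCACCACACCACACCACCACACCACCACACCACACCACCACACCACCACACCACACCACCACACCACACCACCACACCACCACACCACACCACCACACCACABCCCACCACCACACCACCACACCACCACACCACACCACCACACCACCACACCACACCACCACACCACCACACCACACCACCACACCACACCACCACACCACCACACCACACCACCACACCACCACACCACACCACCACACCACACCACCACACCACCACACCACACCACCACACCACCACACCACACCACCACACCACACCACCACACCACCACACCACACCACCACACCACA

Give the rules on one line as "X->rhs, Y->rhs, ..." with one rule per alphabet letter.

  step 4 ⇒ step 5: CCACCACACCACCACACCACACCACCACACCACCACACCACACCACCACACCACABCCCACCACCACACCACCACACCACCACACCACACCACCACACCACCACACCACACCACCACACCACCACACCACACCACCACACCACA ⇒ CCA·CCA·CA·CCA·CCA·CA·CCA·CA·CCA·CCA·CA·CCA·CCA·CA·CCA·CA·CCA·CCA·CA·CCA·CA·CCA·CCA·CA·CCA·CCA·CA·CCA·CA·CCA·CCA·CA·CCA·CCA·CA·CCA·CA·CCA·CCA·CA·CCA·CA·CCA·CCA·CA·CCA·CCA·CA·CCA·CA·CCA·CCA·CA·CCA·CA·BC·CCA·CCA·CCA·CA·CCA·CCA·CA·CCA·CCA·CA·CCA·CA·CCA·CCA·CA·CCA·CCA·CA·CCA·CA·CCA·CCA·CA·CCA·CCA·CA·CCA·CA·CCA·CCA·CA·CCA·CA·CCA·CCA·CA·CCA·CCA·CA·CCA·CA·CCA·CCA·CA·CCA·CCA·CA·CCA·CA·CCA·CCA·CA·CCA·CA·CCA·CCA·CA·CCA·CCA·CA·CCA·CA·CCA·CCA·CA·CCA·CCA·CA·CCA·CA·CCA·CCA·CA·CCA·CA·CCA·CCA·CA·CCA·CCA·CA·CCA·CA·CCA·CCA·CA·CCA·CA
    A ↦ CA
    B ↦ BC
    C ↦ CCA

A->CA, B->BC, C->CCA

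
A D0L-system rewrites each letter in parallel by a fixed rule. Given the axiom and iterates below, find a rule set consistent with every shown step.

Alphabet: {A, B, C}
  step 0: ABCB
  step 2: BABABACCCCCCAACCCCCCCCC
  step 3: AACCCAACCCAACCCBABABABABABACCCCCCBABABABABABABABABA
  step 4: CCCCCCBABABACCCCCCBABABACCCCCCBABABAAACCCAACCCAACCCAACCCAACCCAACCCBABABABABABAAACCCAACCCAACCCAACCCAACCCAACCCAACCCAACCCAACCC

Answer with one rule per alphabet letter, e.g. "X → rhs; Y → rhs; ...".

A->CCC, B->AA, C->BA

  step 3 ⇒ step 4: AACCCAACCCAACCCBABABABABABACCCCCCBABABABABABABABABA ⇒ CCC·CCC·BA·BA·BA·CCC·CCC·BA·BA·BA·CCC·CCC·BA·BA·BA·AA·CCC·AA·CCC·AA·CCC·AA·CCC·AA·CCC·AA·CCC·BA·BA·BA·BA·BA·BA·AA·CCC·AA·CCC·AA·CCC·AA·CCC·AA·CCC·AA·CCC·AA·CCC·AA·CCC·AA·CCC
    A ↦ CCC
    B ↦ AA
    C ↦ BA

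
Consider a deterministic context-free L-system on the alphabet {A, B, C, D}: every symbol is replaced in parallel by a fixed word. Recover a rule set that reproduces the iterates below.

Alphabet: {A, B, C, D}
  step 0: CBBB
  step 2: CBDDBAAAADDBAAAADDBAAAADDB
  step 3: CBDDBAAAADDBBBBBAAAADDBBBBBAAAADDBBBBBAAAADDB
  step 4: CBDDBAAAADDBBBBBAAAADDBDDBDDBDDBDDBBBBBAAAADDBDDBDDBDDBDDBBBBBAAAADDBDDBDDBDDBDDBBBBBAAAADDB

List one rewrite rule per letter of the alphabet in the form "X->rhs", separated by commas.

A->B, B->DDB, C->CB, D->AA

  step 3 ⇒ step 4: CBDDBAAAADDBBBBBAAAADDBBBBBAAAADDBBBBBAAAADDB ⇒ CB·DDB·AA·AA·DDB·B·B·B·B·AA·AA·DDB·DDB·DDB·DDB·DDB·B·B·B·B·AA·AA·DDB·DDB·DDB·DDB·DDB·B·B·B·B·AA·AA·DDB·DDB·DDB·DDB·DDB·B·B·B·B·AA·AA·DDB
    A ↦ B
    B ↦ DDB
    C ↦ CB
    D ↦ AA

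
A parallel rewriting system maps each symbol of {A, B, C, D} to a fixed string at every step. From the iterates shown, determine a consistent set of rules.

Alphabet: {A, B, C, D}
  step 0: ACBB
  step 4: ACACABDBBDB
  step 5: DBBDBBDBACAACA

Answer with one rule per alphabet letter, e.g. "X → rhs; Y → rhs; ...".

A->DB, B->A, C->B, D->C

  step 4 ⇒ step 5: ACACABDBBDB ⇒ DB·B·DB·B·DB·A·C·A·A·C·A
    A ↦ DB
    B ↦ A
    C ↦ B
    D ↦ C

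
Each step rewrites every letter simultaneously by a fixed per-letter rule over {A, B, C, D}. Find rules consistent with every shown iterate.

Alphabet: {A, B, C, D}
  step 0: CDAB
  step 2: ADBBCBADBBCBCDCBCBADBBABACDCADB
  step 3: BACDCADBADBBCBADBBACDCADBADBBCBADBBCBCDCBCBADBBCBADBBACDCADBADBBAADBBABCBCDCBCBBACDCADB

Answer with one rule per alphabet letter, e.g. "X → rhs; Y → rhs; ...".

A->BA, B->ADB, C->BCB, D->CDC

  step 2 ⇒ step 3: ADBBCBADBBCBCDCBCBADBBABACDCADB ⇒ BA·CDC·ADB·ADB·BCB·ADB·BA·CDC·ADB·ADB·BCB·ADB·BCB·CDC·BCB·ADB·BCB·ADB·BA·CDC·ADB·ADB·BA·ADB·BA·BCB·CDC·BCB·BA·CDC·ADB
    A ↦ BA
    B ↦ ADB
    C ↦ BCB
    D ↦ CDC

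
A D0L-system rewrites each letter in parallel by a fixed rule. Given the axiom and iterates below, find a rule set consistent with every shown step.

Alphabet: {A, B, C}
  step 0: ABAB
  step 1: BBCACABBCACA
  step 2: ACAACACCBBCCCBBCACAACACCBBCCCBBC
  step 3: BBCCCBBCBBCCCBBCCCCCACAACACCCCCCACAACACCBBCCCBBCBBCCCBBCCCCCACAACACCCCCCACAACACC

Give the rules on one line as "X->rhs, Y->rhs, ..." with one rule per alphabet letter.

A->BBC, B->ACA, C->CC

  step 2 ⇒ step 3: ACAACACCBBCCCBBCACAACACCBBCCCBBC ⇒ BBC·CC·BBC·BBC·CC·BBC·CC·CC·ACA·ACA·CC·CC·CC·ACA·ACA·CC·BBC·CC·BBC·BBC·CC·BBC·CC·CC·ACA·ACA·CC·CC·CC·ACA·ACA·CC
    A ↦ BBC
    B ↦ ACA
    C ↦ CC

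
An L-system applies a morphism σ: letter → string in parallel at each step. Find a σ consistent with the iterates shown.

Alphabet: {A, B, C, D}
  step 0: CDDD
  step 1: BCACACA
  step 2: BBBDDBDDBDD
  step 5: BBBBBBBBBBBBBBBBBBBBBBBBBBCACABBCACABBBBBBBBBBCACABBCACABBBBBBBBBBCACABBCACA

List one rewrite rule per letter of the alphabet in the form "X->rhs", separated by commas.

  step 1 ⇒ step 2: BCACACA ⇒ BB·B·DD·B·DD·B·DD
    A ↦ DD
    B ↦ BB
    C ↦ B
  step 0 ⇒ step 1: CDDD ⇒ B·CA·CA·CA
    D ↦ CA

A->DD, B->BB, C->B, D->CA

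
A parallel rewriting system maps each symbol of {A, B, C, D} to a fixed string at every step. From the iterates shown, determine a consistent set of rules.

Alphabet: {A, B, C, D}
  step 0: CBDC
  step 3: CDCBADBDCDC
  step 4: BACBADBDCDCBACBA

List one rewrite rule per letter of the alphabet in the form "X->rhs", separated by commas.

  step 3 ⇒ step 4: CDCBADBDCDC ⇒ BA·C·BA·D·BD·C·D·C·BA·C·BA
    A ↦ BD
    B ↦ D
    C ↦ BA
    D ↦ C

A->BD, B->D, C->BA, D->C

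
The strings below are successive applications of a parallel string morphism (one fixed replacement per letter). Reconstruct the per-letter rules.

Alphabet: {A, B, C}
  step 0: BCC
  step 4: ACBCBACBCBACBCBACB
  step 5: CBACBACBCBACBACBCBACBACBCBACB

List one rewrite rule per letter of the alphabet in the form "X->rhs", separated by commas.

  step 4 ⇒ step 5: ACBCBACBCBACBCBACB ⇒ CB·A·CB·A·CB·CB·A·CB·A·CB·CB·A·CB·A·CB·CB·A·CB
    A ↦ CB
    B ↦ CB
    C ↦ A

A->CB, B->CB, C->A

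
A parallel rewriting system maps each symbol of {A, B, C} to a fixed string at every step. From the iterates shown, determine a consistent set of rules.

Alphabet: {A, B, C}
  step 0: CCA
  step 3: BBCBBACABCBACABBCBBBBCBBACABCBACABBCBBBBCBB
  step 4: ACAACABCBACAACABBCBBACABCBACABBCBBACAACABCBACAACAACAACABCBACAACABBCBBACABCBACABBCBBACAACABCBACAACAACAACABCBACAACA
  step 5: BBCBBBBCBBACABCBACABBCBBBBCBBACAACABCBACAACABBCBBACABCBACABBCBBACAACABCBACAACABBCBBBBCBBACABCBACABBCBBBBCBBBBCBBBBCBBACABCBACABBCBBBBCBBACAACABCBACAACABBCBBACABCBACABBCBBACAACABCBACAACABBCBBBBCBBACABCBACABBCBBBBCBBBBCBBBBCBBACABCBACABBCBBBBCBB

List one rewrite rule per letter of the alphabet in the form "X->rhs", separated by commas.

A->B, B->ACA, C->BCB

  step 4 ⇒ step 5: ACAACABCBACAACABBCBBACABCBACABBCBBACAACABCBACAACAACAACABCBACAACABBCBBACABCBACABBCBBACAACABCBACAACAACAACABCBACAACA ⇒ B·BCB·B·B·BCB·B·ACA·BCB·ACA·B·BCB·B·B·BCB·B·ACA·ACA·BCB·ACA·ACA·B·BCB·B·ACA·BCB·ACA·B·BCB·B·ACA·ACA·BCB·ACA·ACA·B·BCB·B·B·BCB·B·ACA·BCB·ACA·B·BCB·B·B·BCB·B·B·BCB·B·B·BCB·B·ACA·BCB·ACA·B·BCB·B·B·BCB·B·ACA·ACA·BCB·ACA·ACA·B·BCB·B·ACA·BCB·ACA·B·BCB·B·ACA·ACA·BCB·ACA·ACA·B·BCB·B·B·BCB·B·ACA·BCB·ACA·B·BCB·B·B·BCB·B·B·BCB·B·B·BCB·B·ACA·BCB·ACA·B·BCB·B·B·BCB·B
    A ↦ B
    B ↦ ACA
    C ↦ BCB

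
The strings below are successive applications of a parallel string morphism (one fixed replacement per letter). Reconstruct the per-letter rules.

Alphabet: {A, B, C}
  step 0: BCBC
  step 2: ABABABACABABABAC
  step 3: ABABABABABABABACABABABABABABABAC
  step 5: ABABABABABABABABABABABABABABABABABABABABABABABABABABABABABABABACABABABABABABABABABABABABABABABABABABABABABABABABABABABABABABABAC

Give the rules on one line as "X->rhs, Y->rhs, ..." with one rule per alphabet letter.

A->AB, B->AB, C->AC

  step 2 ⇒ step 3: ABABABACABABABAC ⇒ AB·AB·AB·AB·AB·AB·AB·AC·AB·AB·AB·AB·AB·AB·AB·AC
    A ↦ AB
    B ↦ AB
    C ↦ AC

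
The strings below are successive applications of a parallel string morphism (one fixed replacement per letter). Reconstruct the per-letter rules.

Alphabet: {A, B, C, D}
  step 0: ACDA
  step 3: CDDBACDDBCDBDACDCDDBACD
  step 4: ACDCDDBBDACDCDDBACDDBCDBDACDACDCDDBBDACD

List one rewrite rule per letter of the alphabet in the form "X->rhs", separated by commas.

  step 3 ⇒ step 4: CDDBACDDBCDBDACDCDDBACD ⇒ A·CD·CD·DB·BD·A·CD·CD·DB·A·CD·DB·CD·BD·A·CD·A·CD·CD·DB·BD·A·CD
    A ↦ BD
    B ↦ DB
    C ↦ A
    D ↦ CD

A->BD, B->DB, C->A, D->CD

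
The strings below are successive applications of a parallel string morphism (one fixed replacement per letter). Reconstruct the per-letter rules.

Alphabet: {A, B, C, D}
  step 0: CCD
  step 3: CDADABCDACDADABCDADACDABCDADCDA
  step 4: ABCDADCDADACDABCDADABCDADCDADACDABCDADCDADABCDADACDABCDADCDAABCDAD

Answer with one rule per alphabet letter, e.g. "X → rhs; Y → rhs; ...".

  step 3 ⇒ step 4: CDADABCDACDADABCDADACDABCDADCDA ⇒ AB·CDA·D·CDA·D·ACD·AB·CDA·D·AB·CDA·D·CDA·D·ACD·AB·CDA·D·CDA·D·AB·CDA·D·ACD·AB·CDA·D·CDA·AB·CDA·D
    A ↦ D
    B ↦ ACD
    C ↦ AB
    D ↦ CDA

A->D, B->ACD, C->AB, D->CDA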